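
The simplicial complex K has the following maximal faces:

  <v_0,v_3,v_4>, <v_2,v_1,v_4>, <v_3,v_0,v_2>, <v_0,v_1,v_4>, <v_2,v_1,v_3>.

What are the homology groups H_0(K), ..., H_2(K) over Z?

H_0 = Z,  H_1 = Z,  H_2 = 0.

Fix the vertex order v_0 < v_1 < v_2 < v_3 < v_4 and write every simplex with vertices in increasing order. Then dim K = 2 and the simplices of K are:

  0-simplices (5): [v_0], [v_1], [v_2], [v_3], [v_4]
  1-simplices (10): [v_0,v_1], [v_0,v_2], [v_0,v_3], [v_0,v_4], [v_1,v_2], [v_1,v_3], [v_1,v_4], [v_2,v_3], [v_2,v_4], [v_3,v_4]
  2-simplices (5): [v_0,v_1,v_4], [v_0,v_2,v_3], [v_0,v_3,v_4], [v_1,v_2,v_3], [v_1,v_2,v_4]

giving chain groups C_0 ≅ Z^5, C_1 ≅ Z^10, C_2 ≅ Z^5.

The boundary map ∂_1: C_1 → C_0 is given by ∂[p,q] = [q] − [p].
This gives a 5×10 integer matrix of rank 4; reducing to Smith normal form yields diagonal entries (1,1,1,1).

The boundary map ∂_2: C_2 → C_1 sends each 2-simplex [p,q,r] to [q,r] − [p,r] + [p,q]. For instance
  ∂[v_1,v_2,v_3] = [v_2,v_3] − [v_1,v_3] + [v_1,v_2],
  ∂[v_1,v_2,v_4] = [v_2,v_4] − [v_1,v_4] + [v_1,v_2].
As a 10×5 matrix over Z this has rank 5, with invariant factors (1,1,1,1,1).

Now H_k = ker ∂_k / im ∂_{k+1}, so:

  H_0: rank C_0 − rank ∂_1 = 5 − 4 = 1, and the invariant factors of ∂_1 are all 1, so H_0 ≅ Z.
  H_1: rank ker ∂_1 − rank ∂_2 = (10 − 4) − 5 = 1, and the invariant factors of ∂_2 are all 1, so H_1 ≅ Z.
  H_2: rank ker ∂_2 − rank ∂_3 = (5 − 5) − 0 = 0, and there is no ∂_3, so H_2 ≅ 0.

(K is a triangulation of the Möbius band.)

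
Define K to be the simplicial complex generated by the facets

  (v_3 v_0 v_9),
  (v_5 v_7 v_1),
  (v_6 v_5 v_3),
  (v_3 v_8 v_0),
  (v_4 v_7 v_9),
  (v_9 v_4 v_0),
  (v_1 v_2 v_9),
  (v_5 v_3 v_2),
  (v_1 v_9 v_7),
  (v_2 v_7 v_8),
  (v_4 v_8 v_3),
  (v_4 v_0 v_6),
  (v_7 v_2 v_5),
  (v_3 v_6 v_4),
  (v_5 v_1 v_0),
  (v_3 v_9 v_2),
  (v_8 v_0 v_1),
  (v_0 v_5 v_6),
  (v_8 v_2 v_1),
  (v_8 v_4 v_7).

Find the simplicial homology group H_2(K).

K has 10 vertices, 30 edges, 20 triangles.
rank ∂_2 = 20, rank ∂_3 = 0 ⇒ b_2 = 20 − 20 − 0 = 0. So H_2 = 0.

H_2 ≅ 0.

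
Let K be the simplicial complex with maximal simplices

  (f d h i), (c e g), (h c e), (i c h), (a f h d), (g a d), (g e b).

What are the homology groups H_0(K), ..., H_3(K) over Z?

H_0 ≅ Z,  H_1 ≅ Z,  H_2 = 0,  H_3 = 0.

Order the vertices as a < b < c < d < e < f < g < h < i. Listing each simplex with vertices in this order, K has dimension 3 with simplices:

  0-simplices (9): a, b, c, d, e, f, g, h, i
  1-simplices (19): ad, af, ag, ah, be, bg, ce, cg, ch, ci, df, dg, dh, di, eg, eh, fh, fi, hi
  2-simplices (12): adf, adg, adh, afh, beg, ceg, ceh, chi, dfh, dfi, dhi, fhi
  3-simplices (2): adfh, dfhi

so the chain groups are C_0 ≅ Z^9, C_1 ≅ Z^19, C_2 ≅ Z^12, C_3 ≅ Z^2.

Boundary ∂_1: C_1 → C_0 is given by ∂[p,q] = [q] − [p]. For instance
  ∂dh = h − d.
The resulting 9×19 matrix has rank 8, and its Smith normal form has invariant factors (1,1,1,1,1,1,1,1).

Boundary ∂_2: C_2 → C_1 acts by ∂[p,q,r] = [q,r] − [p,r] + [p,q]. For instance
  ∂ceh = eh − ch + ce,
  ∂dhi = hi − di + dh.
The 19×12 boundary matrix has rank 10 and Smith normal form diag(1,1,1,1,1,1,1,1,1,1).

Boundary ∂_3: C_3 → C_2 sends each 3-simplex σ to the alternating sum Σ_i (−1)^i (σ with its i-th vertex removed). For instance
  ∂adfh = dfh − afh + adh − adf,
  ∂dfhi = fhi − dhi + dfi − dfh.
As a 12×2 matrix over Z this has rank 2, with invariant factors (1,1).

Reading off H_k = ker ∂_k / im ∂_{k+1}:

  H_0: rank C_0 − rank ∂_1 = 9 − 8 = 1, and the invariant factors of ∂_1 are all 1, so H_0 ≅ Z.
  H_1: rank ker ∂_1 − rank ∂_2 = (19 − 8) − 10 = 1, and the invariant factors of ∂_2 are all 1, so H_1 ≅ Z.
  H_2: rank ker ∂_2 − rank ∂_3 = (12 − 10) − 2 = 0, and the invariant factors of ∂_3 are all 1, so H_2 ≅ 0.
  H_3: rank ker ∂_3 − rank ∂_4 = (2 − 2) − 0 = 0, and there is no ∂_4, so H_3 ≅ 0.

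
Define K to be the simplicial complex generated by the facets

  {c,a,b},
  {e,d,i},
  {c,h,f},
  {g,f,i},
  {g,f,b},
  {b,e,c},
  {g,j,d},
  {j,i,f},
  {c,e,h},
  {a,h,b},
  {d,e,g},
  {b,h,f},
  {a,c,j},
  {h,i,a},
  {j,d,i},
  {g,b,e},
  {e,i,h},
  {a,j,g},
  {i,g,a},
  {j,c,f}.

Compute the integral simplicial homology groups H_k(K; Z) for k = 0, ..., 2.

H_0 ≅ Z,  H_1 ≅ Z ⊕ Z/2Z,  H_2 = 0.

Order the vertices as a < b < c < d < e < f < g < h < i < j. Listing each simplex with vertices in this order, K has dimension 2 with simplices:

  0-simplices (10): a, b, c, d, e, f, g, h, i, j
  1-simplices (30): ab, ac, ag, ah, ai, aj, bc, be, bf, bg, bh, ce, cf, ch, cj, de, dg, di, dj, eg, eh, ei, fg, fh, fi, fj, gi, gj, hi, ij
  2-simplices (20): abc, abh, acj, agi, agj, ahi, bce, beg, bfg, bfh, ceh, cfh, cfj, deg, dei, dgj, dij, ehi, fgi, fij

Hence C_0 ≅ Z^10, C_1 ≅ Z^30, C_2 ≅ Z^20.

Boundary ∂_1: C_1 → C_0 is given by ∂[p,q] = [q] − [p]. For instance
  ∂ce = e − c.
The resulting 10×30 matrix has rank 9, and its Smith normal form has invariant factors (1,1,1,1,1,1,1,1,1).

∂_2: C_2 → C_1 sends each 2-simplex [p,q,r] to [q,r] − [p,r] + [p,q]. For instance
  ∂dei = ei − di + de,
  ∂beg = eg − bg + be.
This gives a 30×20 integer matrix of rank 20; reducing to Smith normal form yields diagonal entries (1,1,1,1,1,1,1,1,1,1,1,1,1,1,1,1,1,1,1,2).

Computing H_k = (kernel of ∂_k) / (image of ∂_{k+1}):

  H_0: rank C_0 − rank ∂_1 = 10 − 9 = 1, and the invariant factors of ∂_1 are all 1, so H_0 = Z.
  H_1: rank ker ∂_1 − rank ∂_2 = (30 − 9) − 20 = 1, and ∂_2 has invariant factor 2 > 1, so H_1 = Z ⊕ Z/2Z.
  H_2: rank ker ∂_2 − rank ∂_3 = (20 − 20) − 0 = 0, and there is no ∂_3, so H_2 = 0.

(K is a triangulation of the Klein bottle.)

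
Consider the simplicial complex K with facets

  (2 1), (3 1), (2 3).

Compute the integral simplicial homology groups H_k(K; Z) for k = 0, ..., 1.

H_0 = Z,  H_1 = Z.

Fix the vertex order 1 < 2 < 3 and write every simplex with vertices in increasing order. Then dim K = 1 and the simplices of K are:

  0-simplices (3): [1], [2], [3]
  1-simplices (3): [1,2], [1,3], [2,3]

giving chain groups C_0 ≅ Z^3, C_1 ≅ Z^3.

∂_1: C_1 → C_0 maps an edge to its endpoints' difference, ∂[p,q] = q − p. For instance
  ∂[1,3] = [3] − [1].
The 3×3 boundary matrix has rank 2 and Smith normal form diag(1,1).

Computing H_k = (kernel of ∂_k) / (image of ∂_{k+1}):

  H_0: rank C_0 − rank ∂_1 = 3 − 2 = 1, and the invariant factors of ∂_1 are all 1, so H_0 ≅ Z.
  H_1: rank ker ∂_1 − rank ∂_2 = (3 − 2) − 0 = 1, and there is no ∂_2, so H_1 ≅ Z.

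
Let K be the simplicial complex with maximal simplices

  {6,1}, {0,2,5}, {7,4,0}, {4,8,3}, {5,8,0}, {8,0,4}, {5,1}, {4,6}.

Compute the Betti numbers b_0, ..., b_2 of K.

b_0 = 1, b_1 = 1, b_2 = 0.

Take the total order 0 < 1 < 2 < 3 < 4 < 5 < 6 < 7 < 8 on the vertex set. Then K (dimension 2) consists of the simplices:

  0-simplices (9): [0], [1], [2], [3], [4], [5], [6], [7], [8]
  1-simplices (14): [0,2], [0,4], [0,5], [0,7], [0,8], [1,5], [1,6], [2,5], [3,4], [3,8], [4,6], [4,7], [4,8], [5,8]
  2-simplices (5): [0,2,5], [0,4,7], [0,4,8], [0,5,8], [3,4,8]

so the chain groups are C_0 ≅ Z^9, C_1 ≅ Z^14, C_2 ≅ Z^5.

Boundary ∂_1: C_1 → C_0 is given by ∂[p,q] = [q] − [p].
The resulting 9×14 matrix has rank 8, and its Smith normal form has invariant factors (1,1,1,1,1,1,1,1).

The boundary map ∂_2: C_2 → C_1 acts by ∂[p,q,r] = [q,r] − [p,r] + [p,q]. For instance
  ∂[3,4,8] = [4,8] − [3,8] + [3,4],
  ∂[0,5,8] = [5,8] − [0,8] + [0,5].
The 14×5 boundary matrix has rank 5 and Smith normal form diag(1,1,1,1,1).

From H_k ≅ ker(∂_k) / im(∂_{k+1}) we obtain:

  H_0: rank C_0 − rank ∂_1 = 9 − 8 = 1, and the invariant factors of ∂_1 are all 1, so H_0 ≅ Z.
  H_1: rank ker ∂_1 − rank ∂_2 = (14 − 8) − 5 = 1, and the invariant factors of ∂_2 are all 1, so H_1 ≅ Z.
  H_2: rank ker ∂_2 − rank ∂_3 = (5 − 5) − 0 = 0, and there is no ∂_3, so H_2 ≅ 0.

As a check, the Euler characteristic is 9 − 14 + 5 = 0, which agrees with 1 − 1 + 0 = 0.

Hence the Betti numbers are b_0 = 1, b_1 = 1, b_2 = 0.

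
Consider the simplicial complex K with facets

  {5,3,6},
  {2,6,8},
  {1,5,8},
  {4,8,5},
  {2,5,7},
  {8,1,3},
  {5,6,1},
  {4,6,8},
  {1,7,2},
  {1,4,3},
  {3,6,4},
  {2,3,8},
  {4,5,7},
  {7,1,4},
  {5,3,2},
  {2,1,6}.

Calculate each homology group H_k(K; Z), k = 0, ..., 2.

We work with the vertex ordering 1 < 2 < 3 < 4 < 5 < 6 < 7 < 8. The simplices of K, each written with vertices in increasing order, are:

  0-simplices (8): [1], [2], [3], [4], [5], [6], [7], [8]
  1-simplices (24): (24 of them)
  2-simplices (16): [1,2,6], [1,2,7], [1,3,4], [1,3,8], [1,4,7], [1,5,6], [1,5,8], [2,3,5], [2,3,8], [2,5,7], [2,6,8], [3,4,6], [3,5,6], [4,5,7], [4,5,8], [4,6,8]

giving chain groups C_0 ≅ Z^8, C_1 ≅ Z^24, C_2 ≅ Z^16.

Boundary ∂_1: C_1 → C_0 maps an edge to its endpoints' difference, ∂[p,q] = q − p.
This gives a 8×24 integer matrix of rank 7; reducing to Smith normal form yields diagonal entries (1,1,1,1,1,1,1).

∂_2: C_2 → C_1 maps a triangle to the signed sum of its edges. For instance
  ∂[1,2,7] = [2,7] − [1,7] + [1,2],
  ∂[1,4,7] = [4,7] − [1,7] + [1,4].
The 24×16 boundary matrix has rank 15 and Smith normal form diag(1,1,1,1,1,1,1,1,1,1,1,1,1,1,1).

Computing H_k = (kernel of ∂_k) / (image of ∂_{k+1}):

  H_0: rank C_0 − rank ∂_1 = 8 − 7 = 1, and the invariant factors of ∂_1 are all 1, so H_0 = Z.
  H_1: rank ker ∂_1 − rank ∂_2 = (24 − 7) − 15 = 2, and the invariant factors of ∂_2 are all 1, so H_1 = Z^2.
  H_2: rank ker ∂_2 − rank ∂_3 = (16 − 15) − 0 = 1, and there is no ∂_3, so H_2 = Z.

(K is a triangulation of the torus T^2.)

H_0 ≅ Z,  H_1 ≅ Z^2,  H_2 ≅ Z.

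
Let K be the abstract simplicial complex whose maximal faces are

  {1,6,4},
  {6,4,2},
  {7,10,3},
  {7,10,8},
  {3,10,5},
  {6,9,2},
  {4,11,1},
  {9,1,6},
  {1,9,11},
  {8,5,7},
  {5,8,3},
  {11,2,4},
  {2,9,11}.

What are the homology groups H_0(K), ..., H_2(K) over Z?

H_0 = Z^2,  H_1 = Z,  H_2 = Z.

Fix the vertex order 1 < 2 < 3 < 4 < 5 < 6 < 7 < 8 < 9 < 10 < 11 and write every simplex with vertices in increasing order. Then dim K = 2 and the simplices of K are:

  0-simplices (11): [1], [2], [3], [4], [5], [6], [7], [8], [9], [10], [11]
  1-simplices (22): [1,4], [1,6], [1,9], [1,11], [2,4], [2,6], [2,9], [2,11], [3,5], [3,7], [3,8], [3,10], [4,6], [4,11], [5,7], [5,8], [5,10], [6,9], [7,8], [7,10], [8,10], [9,11]
  2-simplices (13): [1,4,6], [1,4,11], [1,6,9], [1,9,11], [2,4,6], [2,4,11], [2,6,9], [2,9,11], [3,5,8], [3,5,10], [3,7,10], [5,7,8], [7,8,10]

Hence C_0 ≅ Z^11, C_1 ≅ Z^22, C_2 ≅ Z^13.

∂_1: C_1 → C_0 maps an edge to its endpoints' difference, ∂[p,q] = q − p.
This gives a 11×22 integer matrix of rank 9; reducing to Smith normal form yields diagonal entries (1,1,1,1,1,1,1,1,1).

∂_2: C_2 → C_1 maps a triangle to the signed sum of its edges. For instance
  ∂[7,8,10] = [8,10] − [7,10] + [7,8],
  ∂[5,7,8] = [7,8] − [5,8] + [5,7].
The 22×13 boundary matrix has rank 12 and Smith normal form diag(1,1,1,1,1,1,1,1,1,1,1,1).

From H_k ≅ ker(∂_k) / im(∂_{k+1}) we obtain:

  H_0: rank C_0 − rank ∂_1 = 11 − 9 = 2, and the invariant factors of ∂_1 are all 1, so H_0 = Z^2.
  H_1: rank ker ∂_1 − rank ∂_2 = (22 − 9) − 12 = 1, and the invariant factors of ∂_2 are all 1, so H_1 = Z.
  H_2: rank ker ∂_2 − rank ∂_3 = (13 − 12) − 0 = 1, and there is no ∂_3, so H_2 = Z.

As a check, the Euler characteristic is 11 − 22 + 13 = 2, which agrees with 2 − 1 + 1 = 2.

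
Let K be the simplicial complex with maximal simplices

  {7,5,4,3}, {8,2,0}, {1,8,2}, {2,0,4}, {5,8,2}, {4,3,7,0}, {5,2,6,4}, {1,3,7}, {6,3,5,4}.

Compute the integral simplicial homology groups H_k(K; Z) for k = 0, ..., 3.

Fix the vertex order 0 < 1 < 2 < 3 < 4 < 5 < 6 < 7 < 8 and write every simplex with vertices in increasing order. Then dim K = 3 and the simplices of K are:

  0-simplices (9): [0], [1], [2], [3], [4], [5], [6], [7], [8]
  1-simplices (23): [0,2], [0,3], [0,4], [0,7], [0,8], [1,2], [1,3], [1,7], [1,8], [2,4], [2,5], [2,6], [2,8], [3,4], [3,5], [3,6], [3,7], [4,5], [4,6], [4,7], [5,6], [5,7], [5,8]
  2-simplices (18): [0,2,4], [0,2,8], [0,3,4], [0,3,7], [0,4,7], [1,2,8], [1,3,7], [2,4,5], [2,4,6], [2,5,6], [2,5,8], [3,4,5], [3,4,6], [3,4,7], [3,5,6], [3,5,7], [4,5,6], [4,5,7]
  3-simplices (4): [0,3,4,7], [2,4,5,6], [3,4,5,6], [3,4,5,7]

so the chain groups are C_0 ≅ Z^9, C_1 ≅ Z^23, C_2 ≅ Z^18, C_3 ≅ Z^4.

∂_1: C_1 → C_0 sends each edge [p,q] (with p < q) to q − p.
The 9×23 boundary matrix has rank 8 and Smith normal form diag(1,1,1,1,1,1,1,1).

Boundary ∂_2: C_2 → C_1 maps a triangle to the signed sum of its edges. For instance
  ∂[0,3,7] = [3,7] − [0,7] + [0,3],
  ∂[2,4,6] = [4,6] − [2,6] + [2,4].
The resulting 23×18 matrix has rank 14, and its Smith normal form has invariant factors (1,1,1,1,1,1,1,1,1,1,1,1,1,1).

∂_3: C_3 → C_2 sends each 3-simplex σ to the alternating sum Σ_i (−1)^i (σ with its i-th vertex removed). For instance
  ∂[3,4,5,7] = [4,5,7] − [3,5,7] + [3,4,7] − [3,4,5],
  ∂[0,3,4,7] = [3,4,7] − [0,4,7] + [0,3,7] − [0,3,4].
The resulting 18×4 matrix has rank 4, and its Smith normal form has invariant factors (1,1,1,1).

Reading off H_k = ker ∂_k / im ∂_{k+1}:

  H_0: rank C_0 − rank ∂_1 = 9 − 8 = 1, and the invariant factors of ∂_1 are all 1, so H_0 = Z.
  H_1: rank ker ∂_1 − rank ∂_2 = (23 − 8) − 14 = 1, and the invariant factors of ∂_2 are all 1, so H_1 = Z.
  H_2: rank ker ∂_2 − rank ∂_3 = (18 − 14) − 4 = 0, and the invariant factors of ∂_3 are all 1, so H_2 = 0.
  H_3: rank ker ∂_3 − rank ∂_4 = (4 − 4) − 0 = 0, and there is no ∂_4, so H_3 = 0.

H_0 ≅ Z,  H_1 ≅ Z,  H_2 = 0,  H_3 = 0.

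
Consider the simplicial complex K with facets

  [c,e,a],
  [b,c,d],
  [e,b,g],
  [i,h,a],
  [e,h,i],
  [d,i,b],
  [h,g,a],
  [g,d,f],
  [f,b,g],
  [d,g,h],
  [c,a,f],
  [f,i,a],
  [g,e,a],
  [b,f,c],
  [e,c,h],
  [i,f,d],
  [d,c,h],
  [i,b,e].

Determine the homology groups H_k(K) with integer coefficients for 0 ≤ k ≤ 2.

Take the total order a < b < c < d < e < f < g < h < i on the vertex set. Then K (dimension 2) consists of the simplices:

  0-simplices (9): a, b, c, d, e, f, g, h, i
  1-simplices (27): ac, ae, af, ag, ah, ai, bc, bd, be, bf, bg, bi, cd, ce, cf, ch, df, dg, dh, di, eg, eh, ei, fg, fi, gh, hi
  2-simplices (18): ace, acf, aeg, afi, agh, ahi, bcd, bcf, bdi, beg, bei, bfg, cdh, ceh, dfg, dfi, dgh, ehi

giving chain groups C_0 ≅ Z^9, C_1 ≅ Z^27, C_2 ≅ Z^18.

The boundary map ∂_1: C_1 → C_0 is given by ∂[p,q] = [q] − [p].
As a 9×27 matrix over Z this has rank 8, with invariant factors (1,1,1,1,1,1,1,1).

Boundary ∂_2: C_2 → C_1 maps a triangle to the signed sum of its edges. For instance
  ∂ahi = hi − ai + ah,
  ∂dgh = gh − dh + dg.
This gives a 27×18 integer matrix of rank 18; reducing to Smith normal form yields diagonal entries (1,1,1,1,1,1,1,1,1,1,1,1,1,1,1,1,1,2).

Now H_k = ker ∂_k / im ∂_{k+1}, so:

  H_0: rank C_0 − rank ∂_1 = 9 − 8 = 1, and the invariant factors of ∂_1 are all 1, so H_0 ≅ Z.
  H_1: rank ker ∂_1 − rank ∂_2 = (27 − 8) − 18 = 1, and ∂_2 has invariant factor 2 > 1, so H_1 ≅ Z ⊕ Z/2.
  H_2: rank ker ∂_2 − rank ∂_3 = (18 − 18) − 0 = 0, and there is no ∂_3, so H_2 ≅ 0.

H_0 = Z,  H_1 = Z ⊕ Z/2,  H_2 = 0.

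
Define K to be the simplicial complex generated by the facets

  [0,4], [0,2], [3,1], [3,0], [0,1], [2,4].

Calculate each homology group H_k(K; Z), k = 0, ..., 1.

We work with the vertex ordering 0 < 1 < 2 < 3 < 4. The simplices of K, each written with vertices in increasing order, are:

  0-simplices (5): [0], [1], [2], [3], [4]
  1-simplices (6): [0,1], [0,2], [0,3], [0,4], [1,3], [2,4]

giving chain groups C_0 ≅ Z^5, C_1 ≅ Z^6.

∂_1: C_1 → C_0 sends each edge [p,q] (with p < q) to q − p.
As a 5×6 matrix over Z this has rank 4, with invariant factors (1,1,1,1).

From H_k ≅ ker(∂_k) / im(∂_{k+1}) we obtain:

  H_0: rank C_0 − rank ∂_1 = 5 − 4 = 1, and the invariant factors of ∂_1 are all 1, so H_0 ≅ Z.
  H_1: rank ker ∂_1 − rank ∂_2 = (6 − 4) − 0 = 2, and there is no ∂_2, so H_1 ≅ Z^2.

H_0 = Z,  H_1 = Z^2.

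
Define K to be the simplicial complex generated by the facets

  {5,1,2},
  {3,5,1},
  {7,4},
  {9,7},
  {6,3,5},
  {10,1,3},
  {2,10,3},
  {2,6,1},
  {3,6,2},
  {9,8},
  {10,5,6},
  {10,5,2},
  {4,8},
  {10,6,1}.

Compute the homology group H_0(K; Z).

Fix the vertex order 1 < 2 < 3 < 4 < 5 < 6 < 7 < 8 < 9 < 10 and write every simplex with vertices in increasing order. Then dim K = 2 and the simplices of K are:

  0-simplices (10): [1], [2], [3], [4], [5], [6], [7], [8], [9], [10]
  1-simplices (19): [1,2], [1,3], [1,5], [1,6], [1,10], [2,3], [2,5], [2,6], [2,10], [3,5], [3,6], [3,10], [4,7], [4,8], [5,6], [5,10], [6,10], [7,9], [8,9]
  2-simplices (10): [1,2,5], [1,2,6], [1,3,5], [1,3,10], [1,6,10], [2,3,6], [2,3,10], [2,5,10], [3,5,6], [5,6,10]

so the chain groups are C_0 ≅ Z^10, C_1 ≅ Z^19, C_2 ≅ Z^10.

Boundary ∂_1: C_1 → C_0 sends each edge [p,q] (with p < q) to q − p. For instance
  ∂[3,5] = [5] − [3].
The resulting 10×19 matrix has rank 8, and its Smith normal form has invariant factors (1,1,1,1,1,1,1,1).

∂_2: C_2 → C_1 maps a triangle to the signed sum of its edges. For instance
  ∂[1,2,5] = [2,5] − [1,5] + [1,2],
  ∂[1,6,10] = [6,10] − [1,10] + [1,6].
As a 19×10 matrix over Z this has rank 10, with invariant factors (1,1,1,1,1,1,1,1,1,2).

Computing H_k = (kernel of ∂_k) / (image of ∂_{k+1}):

  H_0: rank C_0 − rank ∂_1 = 10 − 8 = 2, and the invariant factors of ∂_1 are all 1, so H_0 = Z^2.

(K is a triangulation of the disjoint union of the real projective plane RP^2 and the circle S^1.)

H_0 = Z^2.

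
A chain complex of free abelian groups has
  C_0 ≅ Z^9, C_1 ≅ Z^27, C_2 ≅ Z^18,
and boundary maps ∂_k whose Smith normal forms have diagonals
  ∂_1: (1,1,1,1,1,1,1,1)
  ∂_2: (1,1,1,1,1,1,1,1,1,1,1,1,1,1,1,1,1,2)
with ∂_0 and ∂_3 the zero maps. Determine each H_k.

H_0 ≅ Z,  H_1 ≅ Z ⊕ Z/2Z,  H_2 = 0.

H_0: b_0 = 9 − 0 − 8 = 1; torsion from ∂_1 factors > 1: none. So H_0 ≅ Z.
H_1: b_1 = 27 − 8 − 18 = 1; torsion from ∂_2 factors > 1: [2]. So H_1 ≅ Z ⊕ Z/2Z.
H_2: b_2 = 18 − 18 − 0 = 0; torsion from ∂_3 factors > 1: none. So H_2 ≅ 0.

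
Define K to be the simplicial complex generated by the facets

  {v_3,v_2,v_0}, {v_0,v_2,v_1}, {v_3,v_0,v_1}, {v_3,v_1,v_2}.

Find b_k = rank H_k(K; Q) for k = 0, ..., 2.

Fix the vertex order v_0 < v_1 < v_2 < v_3 and write every simplex with vertices in increasing order. Then dim K = 2 and the simplices of K are:

  0-simplices (4): [v_0], [v_1], [v_2], [v_3]
  1-simplices (6): [v_0,v_1], [v_0,v_2], [v_0,v_3], [v_1,v_2], [v_1,v_3], [v_2,v_3]
  2-simplices (4): [v_0,v_1,v_2], [v_0,v_1,v_3], [v_0,v_2,v_3], [v_1,v_2,v_3]

giving chain groups C_0 ≅ Z^4, C_1 ≅ Z^6, C_2 ≅ Z^4.

The boundary map ∂_1: C_1 → C_0 is given by ∂[p,q] = [q] − [p]. For instance
  ∂[v_1,v_3] = [v_3] − [v_1].
This gives a 4×6 integer matrix of rank 3; reducing to Smith normal form yields diagonal entries (1,1,1).

∂_2: C_2 → C_1 maps a triangle to the signed sum of its edges. For instance
  ∂[v_1,v_2,v_3] = [v_2,v_3] − [v_1,v_3] + [v_1,v_2],
  ∂[v_0,v_1,v_2] = [v_1,v_2] − [v_0,v_2] + [v_0,v_1].
This gives a 6×4 integer matrix of rank 3; reducing to Smith normal form yields diagonal entries (1,1,1).

Computing H_k = (kernel of ∂_k) / (image of ∂_{k+1}):

  H_0: rank C_0 − rank ∂_1 = 4 − 3 = 1, and the invariant factors of ∂_1 are all 1, so H_0 = Z.
  H_1: rank ker ∂_1 − rank ∂_2 = (6 − 3) − 3 = 0, and the invariant factors of ∂_2 are all 1, so H_1 = 0.
  H_2: rank ker ∂_2 − rank ∂_3 = (4 − 3) − 0 = 1, and there is no ∂_3, so H_2 = Z.

Hence the Betti numbers are b_0 = 1, b_1 = 0, b_2 = 1.

b_0 = 1, b_1 = 0, b_2 = 1.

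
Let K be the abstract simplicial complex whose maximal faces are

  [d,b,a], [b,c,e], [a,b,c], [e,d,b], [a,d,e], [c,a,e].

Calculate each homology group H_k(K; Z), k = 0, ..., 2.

Order the vertices as a < b < c < d < e. Listing each simplex with vertices in this order, K has dimension 2 with simplices:

  0-simplices (5): a, b, c, d, e
  1-simplices (9): ab, ac, ad, ae, bc, bd, be, ce, de
  2-simplices (6): abc, abd, ace, ade, bce, bde

giving chain groups C_0 ≅ Z^5, C_1 ≅ Z^9, C_2 ≅ Z^6.

The boundary map ∂_1: C_1 → C_0 sends each edge [p,q] (with p < q) to q − p. For instance
  ∂ce = e − c.
The resulting 5×9 matrix has rank 4, and its Smith normal form has invariant factors (1,1,1,1).

Boundary ∂_2: C_2 → C_1 sends each 2-simplex [p,q,r] to [q,r] − [p,r] + [p,q]. For instance
  ∂ade = de − ae + ad,
  ∂bde = de − be + bd.
The 9×6 boundary matrix has rank 5 and Smith normal form diag(1,1,1,1,1).

Now H_k = ker ∂_k / im ∂_{k+1}, so:

  H_0: rank C_0 − rank ∂_1 = 5 − 4 = 1, and the invariant factors of ∂_1 are all 1, so H_0 = Z.
  H_1: rank ker ∂_1 − rank ∂_2 = (9 − 4) − 5 = 0, and the invariant factors of ∂_2 are all 1, so H_1 = 0.
  H_2: rank ker ∂_2 − rank ∂_3 = (6 − 5) − 0 = 1, and there is no ∂_3, so H_2 = Z.

As a check, the Euler characteristic is 5 − 9 + 6 = 2, which agrees with 1 − 0 + 1 = 2.

H_0 = Z,  H_1 = 0,  H_2 = Z.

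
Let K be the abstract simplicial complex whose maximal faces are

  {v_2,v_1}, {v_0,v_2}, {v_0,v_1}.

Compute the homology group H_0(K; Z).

K has 3 vertices, 3 edges.
rank ∂_0 = 0, rank ∂_1 = 2 ⇒ b_0 = 3 − 0 − 2 = 1; all invariant factors of ∂_1 are 1 so no torsion. So H_0 = Z.

H_0 ≅ Z.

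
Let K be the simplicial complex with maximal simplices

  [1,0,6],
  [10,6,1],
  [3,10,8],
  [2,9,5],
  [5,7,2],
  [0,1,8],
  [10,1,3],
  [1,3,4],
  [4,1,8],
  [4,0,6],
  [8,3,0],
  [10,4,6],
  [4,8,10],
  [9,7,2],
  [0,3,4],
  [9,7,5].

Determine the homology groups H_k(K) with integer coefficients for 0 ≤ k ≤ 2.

Order the vertices as 0 < 1 < 2 < 3 < 4 < 5 < 6 < 7 < 8 < 9 < 10. Listing each simplex with vertices in this order, K has dimension 2 with simplices:

  0-simplices (11): [0], [1], [2], [3], [4], [5], [6], [7], [8], [9], [10]
  1-simplices (24): (24 of them)
  2-simplices (16): [0,1,6], [0,1,8], [0,3,4], [0,3,8], [0,4,6], [1,3,4], [1,3,10], [1,4,8], [1,6,10], [2,5,7], [2,5,9], [2,7,9], [3,8,10], [4,6,10], [4,8,10], [5,7,9]

Hence C_0 ≅ Z^11, C_1 ≅ Z^24, C_2 ≅ Z^16.

The boundary map ∂_1: C_1 → C_0 maps an edge to its endpoints' difference, ∂[p,q] = q − p.
The 11×24 boundary matrix has rank 9 and Smith normal form diag(1,1,1,1,1,1,1,1,1).

Boundary ∂_2: C_2 → C_1 sends each 2-simplex [p,q,r] to [q,r] − [p,r] + [p,q]. For instance
  ∂[0,1,8] = [1,8] − [0,8] + [0,1],
  ∂[1,4,8] = [4,8] − [1,8] + [1,4].
The 24×16 boundary matrix has rank 15 and Smith normal form diag(1,1,1,1,1,1,1,1,1,1,1,1,1,1,2).

Reading off H_k = ker ∂_k / im ∂_{k+1}:

  H_0: rank C_0 − rank ∂_1 = 11 − 9 = 2, and the invariant factors of ∂_1 are all 1, so H_0 = Z^2.
  H_1: rank ker ∂_1 − rank ∂_2 = (24 − 9) − 15 = 0, and ∂_2 has invariant factor 2 > 1, so H_1 = Z/2.
  H_2: rank ker ∂_2 − rank ∂_3 = (16 − 15) − 0 = 1, and there is no ∂_3, so H_2 = Z.

(K is a triangulation of the disjoint union of the 2-sphere S^2 and the real projective plane RP^2.)

H_0 = Z^2,  H_1 = Z/2,  H_2 = Z.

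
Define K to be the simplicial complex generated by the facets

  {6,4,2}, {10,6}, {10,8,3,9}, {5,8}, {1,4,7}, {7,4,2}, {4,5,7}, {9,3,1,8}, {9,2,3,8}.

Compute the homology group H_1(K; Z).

H_1 = Z^3.

Order the vertices as 1 < 2 < 3 < 4 < 5 < 6 < 7 < 8 < 9 < 10. Listing each simplex with vertices in this order, K has dimension 3 with simplices:

  0-simplices (10): [1], [2], [3], [4], [5], [6], [7], [8], [9], [10]
  1-simplices (23): (23 of them)
  2-simplices (14): [1,3,8], [1,3,9], [1,4,7], [1,8,9], [2,3,8], [2,3,9], [2,4,6], [2,4,7], [2,8,9], [3,8,9], [3,8,10], [3,9,10], [4,5,7], [8,9,10]
  3-simplices (3): [1,3,8,9], [2,3,8,9], [3,8,9,10]

Hence C_0 ≅ Z^10, C_1 ≅ Z^23, C_2 ≅ Z^14, C_3 ≅ Z^3.

The boundary map ∂_1: C_1 → C_0 is given by ∂[p,q] = [q] − [p]. For instance
  ∂[4,6] = [6] − [4].
This gives a 10×23 integer matrix of rank 9; reducing to Smith normal form yields diagonal entries (1,1,1,1,1,1,1,1,1).

Boundary ∂_2: C_2 → C_1 acts by ∂[p,q,r] = [q,r] − [p,r] + [p,q]. For instance
  ∂[2,4,7] = [4,7] − [2,7] + [2,4],
  ∂[3,9,10] = [9,10] − [3,10] + [3,9].
The resulting 23×14 matrix has rank 11, and its Smith normal form has invariant factors (1,1,1,1,1,1,1,1,1,1,1).

Boundary ∂_3: C_3 → C_2 sends each 3-simplex σ to the alternating sum Σ_i (−1)^i (σ with its i-th vertex removed). For instance
  ∂[2,3,8,9] = [3,8,9] − [2,8,9] + [2,3,9] − [2,3,8],
  ∂[1,3,8,9] = [3,8,9] − [1,8,9] + [1,3,9] − [1,3,8].
The 14×3 boundary matrix has rank 3 and Smith normal form diag(1,1,1).

Computing H_k = (kernel of ∂_k) / (image of ∂_{k+1}):

  H_1: rank ker ∂_1 − rank ∂_2 = (23 − 9) − 11 = 3, and the invariant factors of ∂_2 are all 1, so H_1 = Z^3.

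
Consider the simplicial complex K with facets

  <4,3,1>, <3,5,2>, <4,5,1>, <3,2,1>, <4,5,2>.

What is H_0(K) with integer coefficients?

We work with the vertex ordering 1 < 2 < 3 < 4 < 5. The simplices of K, each written with vertices in increasing order, are:

  0-simplices (5): [1], [2], [3], [4], [5]
  1-simplices (10): [1,2], [1,3], [1,4], [1,5], [2,3], [2,4], [2,5], [3,4], [3,5], [4,5]
  2-simplices (5): [1,2,3], [1,3,4], [1,4,5], [2,3,5], [2,4,5]

Hence C_0 ≅ Z^5, C_1 ≅ Z^10, C_2 ≅ Z^5.

The boundary map ∂_1: C_1 → C_0 is given by ∂[p,q] = [q] − [p]. For instance
  ∂[1,5] = [5] − [1].
As a 5×10 matrix over Z this has rank 4, with invariant factors (1,1,1,1).

Boundary ∂_2: C_2 → C_1 acts by ∂[p,q,r] = [q,r] − [p,r] + [p,q]. For instance
  ∂[1,4,5] = [4,5] − [1,5] + [1,4],
  ∂[1,3,4] = [3,4] − [1,4] + [1,3].
As a 10×5 matrix over Z this has rank 5, with invariant factors (1,1,1,1,1).

From H_k ≅ ker(∂_k) / im(∂_{k+1}) we obtain:

  H_0: rank C_0 − rank ∂_1 = 5 − 4 = 1, and the invariant factors of ∂_1 are all 1, so H_0 ≅ Z.

(K is a triangulation of the Möbius band.)

H_0 = Z.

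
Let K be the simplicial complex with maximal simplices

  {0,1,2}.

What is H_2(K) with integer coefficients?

K has 3 vertices, 3 edges, 1 triangle.
rank ∂_2 = 1, rank ∂_3 = 0 ⇒ b_2 = 1 − 1 − 0 = 0. So H_2 = 0.

H_2 = 0.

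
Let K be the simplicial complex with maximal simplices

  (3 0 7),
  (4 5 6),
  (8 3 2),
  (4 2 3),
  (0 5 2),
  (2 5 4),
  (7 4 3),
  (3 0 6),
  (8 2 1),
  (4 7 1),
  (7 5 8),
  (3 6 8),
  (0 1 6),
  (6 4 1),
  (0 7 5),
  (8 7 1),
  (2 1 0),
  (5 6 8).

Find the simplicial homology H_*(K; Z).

H_0 ≅ Z,  H_1 ≅ Z^2,  H_2 ≅ Z.

Order the vertices as 0 < 1 < 2 < 3 < 4 < 5 < 6 < 7 < 8. Listing each simplex with vertices in this order, K has dimension 2 with simplices:

  0-simplices (9): [0], [1], [2], [3], [4], [5], [6], [7], [8]
  1-simplices (27): (27 of them)
  2-simplices (18): [0,1,2], [0,1,6], [0,2,5], [0,3,6], [0,3,7], [0,5,7], [1,2,8], [1,4,6], [1,4,7], [1,7,8], [2,3,4], [2,3,8], [2,4,5], [3,4,7], [3,6,8], [4,5,6], [5,6,8], [5,7,8]

so the chain groups are C_0 ≅ Z^9, C_1 ≅ Z^27, C_2 ≅ Z^18.

The boundary map ∂_1: C_1 → C_0 sends each edge [p,q] (with p < q) to q − p.
The resulting 9×27 matrix has rank 8, and its Smith normal form has invariant factors (1,1,1,1,1,1,1,1).

The boundary map ∂_2: C_2 → C_1 maps a triangle to the signed sum of its edges. For instance
  ∂[1,7,8] = [7,8] − [1,8] + [1,7],
  ∂[5,7,8] = [7,8] − [5,8] + [5,7].
The 27×18 boundary matrix has rank 17 and Smith normal form diag(1,1,1,1,1,1,1,1,1,1,1,1,1,1,1,1,1).

Reading off H_k = ker ∂_k / im ∂_{k+1}:

  H_0: rank C_0 − rank ∂_1 = 9 − 8 = 1, and the invariant factors of ∂_1 are all 1, so H_0 = Z.
  H_1: rank ker ∂_1 − rank ∂_2 = (27 − 8) − 17 = 2, and the invariant factors of ∂_2 are all 1, so H_1 = Z^2.
  H_2: rank ker ∂_2 − rank ∂_3 = (18 − 17) − 0 = 1, and there is no ∂_3, so H_2 = Z.

As a check, the Euler characteristic is 9 − 27 + 18 = 0, which agrees with 1 − 2 + 1 = 0.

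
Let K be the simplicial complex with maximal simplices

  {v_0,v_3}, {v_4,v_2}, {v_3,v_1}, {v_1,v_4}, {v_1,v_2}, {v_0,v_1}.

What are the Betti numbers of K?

Fix the vertex order v_0 < v_1 < v_2 < v_3 < v_4 and write every simplex with vertices in increasing order. Then dim K = 1 and the simplices of K are:

  0-simplices (5): [v_0], [v_1], [v_2], [v_3], [v_4]
  1-simplices (6): [v_0,v_1], [v_0,v_3], [v_1,v_2], [v_1,v_3], [v_1,v_4], [v_2,v_4]

giving chain groups C_0 ≅ Z^5, C_1 ≅ Z^6.

∂_1: C_1 → C_0 is given by ∂[p,q] = [q] − [p]. For instance
  ∂[v_0,v_3] = [v_3] − [v_0].
The 5×6 boundary matrix has rank 4 and Smith normal form diag(1,1,1,1).

Computing H_k = (kernel of ∂_k) / (image of ∂_{k+1}):

  H_0: rank C_0 − rank ∂_1 = 5 − 4 = 1, and the invariant factors of ∂_1 are all 1, so H_0 = Z.
  H_1: rank ker ∂_1 − rank ∂_2 = (6 − 4) − 0 = 2, and there is no ∂_2, so H_1 = Z^2.

(K is a triangulation of a wedge of 2 circles.)

Hence the Betti numbers are b_0 = 1, b_1 = 2.

b_0 = 1, b_1 = 2.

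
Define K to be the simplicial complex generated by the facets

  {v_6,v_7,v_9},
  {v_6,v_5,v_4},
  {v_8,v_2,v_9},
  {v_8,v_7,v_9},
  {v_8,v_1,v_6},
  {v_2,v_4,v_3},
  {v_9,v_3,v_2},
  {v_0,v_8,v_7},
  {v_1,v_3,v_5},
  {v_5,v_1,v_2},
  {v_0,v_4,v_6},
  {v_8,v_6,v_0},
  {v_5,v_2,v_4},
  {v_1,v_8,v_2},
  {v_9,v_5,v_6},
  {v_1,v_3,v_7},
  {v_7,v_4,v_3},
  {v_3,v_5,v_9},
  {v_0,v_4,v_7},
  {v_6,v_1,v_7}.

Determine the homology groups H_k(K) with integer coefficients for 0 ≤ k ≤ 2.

Take the total order v_0 < v_1 < v_2 < v_3 < v_4 < v_5 < v_6 < v_7 < v_8 < v_9 on the vertex set. Then K (dimension 2) consists of the simplices:

  0-simplices (10): [v_0], [v_1], [v_2], [v_3], [v_4], [v_5], [v_6], [v_7], [v_8], [v_9]
  1-simplices (30): (30 of them)
  2-simplices (20): (20 of them)

giving chain groups C_0 ≅ Z^10, C_1 ≅ Z^30, C_2 ≅ Z^20.

The boundary map ∂_1: C_1 → C_0 sends each edge [p,q] (with p < q) to q − p. For instance
  ∂[v_1,v_5] = [v_5] − [v_1].
As a 10×30 matrix over Z this has rank 9, with invariant factors (1,1,1,1,1,1,1,1,1).

∂_2: C_2 → C_1 acts by ∂[p,q,r] = [q,r] − [p,r] + [p,q]. For instance
  ∂[v_1,v_2,v_5] = [v_2,v_5] − [v_1,v_5] + [v_1,v_2],
  ∂[v_2,v_3,v_4] = [v_3,v_4] − [v_2,v_4] + [v_2,v_3].
As a 30×20 matrix over Z this has rank 20, with invariant factors (1,1,1,1,1,1,1,1,1,1,1,1,1,1,1,1,1,1,1,2).

Reading off H_k = ker ∂_k / im ∂_{k+1}:

  H_0: rank C_0 − rank ∂_1 = 10 − 9 = 1, and the invariant factors of ∂_1 are all 1, so H_0 = Z.
  H_1: rank ker ∂_1 − rank ∂_2 = (30 − 9) − 20 = 1, and ∂_2 has invariant factor 2 > 1, so H_1 = Z ⊕ Z/2Z.
  H_2: rank ker ∂_2 − rank ∂_3 = (20 − 20) − 0 = 0, and there is no ∂_3, so H_2 = 0.

(K is a triangulation of the Klein bottle.)

H_0 = Z,  H_1 = Z ⊕ Z/2Z,  H_2 = 0.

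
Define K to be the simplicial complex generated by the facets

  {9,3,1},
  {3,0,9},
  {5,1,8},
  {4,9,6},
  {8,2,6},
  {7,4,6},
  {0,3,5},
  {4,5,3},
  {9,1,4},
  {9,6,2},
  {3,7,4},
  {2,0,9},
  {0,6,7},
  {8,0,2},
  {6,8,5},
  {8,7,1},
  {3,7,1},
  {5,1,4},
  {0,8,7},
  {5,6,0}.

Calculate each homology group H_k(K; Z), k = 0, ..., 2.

H_0 = Z,  H_1 = Z ⊕ Z/2,  H_2 = 0.

Fix the vertex order 0 < 1 < 2 < 3 < 4 < 5 < 6 < 7 < 8 < 9 and write every simplex with vertices in increasing order. Then dim K = 2 and the simplices of K are:

  0-simplices (10): [0], [1], [2], [3], [4], [5], [6], [7], [8], [9]
  1-simplices (30): (30 of them)
  2-simplices (20): (20 of them)

so the chain groups are C_0 ≅ Z^10, C_1 ≅ Z^30, C_2 ≅ Z^20.

Boundary ∂_1: C_1 → C_0 sends each edge [p,q] (with p < q) to q − p. For instance
  ∂[0,5] = [5] − [0].
The resulting 10×30 matrix has rank 9, and its Smith normal form has invariant factors (1,1,1,1,1,1,1,1,1).

The boundary map ∂_2: C_2 → C_1 maps a triangle to the signed sum of its edges. For instance
  ∂[1,3,7] = [3,7] − [1,7] + [1,3],
  ∂[2,6,9] = [6,9] − [2,9] + [2,6].
The resulting 30×20 matrix has rank 20, and its Smith normal form has invariant factors (1,1,1,1,1,1,1,1,1,1,1,1,1,1,1,1,1,1,1,2).

Now H_k = ker ∂_k / im ∂_{k+1}, so:

  H_0: rank C_0 − rank ∂_1 = 10 − 9 = 1, and the invariant factors of ∂_1 are all 1, so H_0 = Z.
  H_1: rank ker ∂_1 − rank ∂_2 = (30 − 9) − 20 = 1, and ∂_2 has invariant factor 2 > 1, so H_1 = Z ⊕ Z/2.
  H_2: rank ker ∂_2 − rank ∂_3 = (20 − 20) − 0 = 0, and there is no ∂_3, so H_2 = 0.

(K is a triangulation of the Klein bottle.)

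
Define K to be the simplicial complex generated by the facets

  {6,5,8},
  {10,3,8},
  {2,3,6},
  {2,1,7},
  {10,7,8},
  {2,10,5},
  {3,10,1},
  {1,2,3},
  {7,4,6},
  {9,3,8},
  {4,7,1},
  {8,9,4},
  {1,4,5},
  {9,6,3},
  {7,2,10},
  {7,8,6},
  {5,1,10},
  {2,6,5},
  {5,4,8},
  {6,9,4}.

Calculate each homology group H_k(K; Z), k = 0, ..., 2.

K has 10 vertices, 30 edges, 20 triangles.
rank ∂_0 = 0, rank ∂_1 = 9 ⇒ b_0 = 10 − 0 − 9 = 1; all invariant factors of ∂_1 are 1 so no torsion. So H_0 ≅ Z.
rank ∂_1 = 9, rank ∂_2 = 20 ⇒ b_1 = 30 − 9 − 20 = 1; ∂_2 has invariant factor(s) [2] giving torsion. So H_1 ≅ Z ⊕ Z/2.
rank ∂_2 = 20, rank ∂_3 = 0 ⇒ b_2 = 20 − 20 − 0 = 0. So H_2 ≅ 0.

H_0 = Z,  H_1 = Z ⊕ Z/2,  H_2 = 0.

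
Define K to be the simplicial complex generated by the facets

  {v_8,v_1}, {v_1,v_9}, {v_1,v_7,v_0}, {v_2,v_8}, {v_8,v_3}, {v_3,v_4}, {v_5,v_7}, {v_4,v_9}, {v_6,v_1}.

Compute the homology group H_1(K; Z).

Take the total order v_0 < v_1 < v_2 < v_3 < v_4 < v_5 < v_6 < v_7 < v_8 < v_9 on the vertex set. Then K (dimension 2) consists of the simplices:

  0-simplices (10): [v_0], [v_1], [v_2], [v_3], [v_4], [v_5], [v_6], [v_7], [v_8], [v_9]
  1-simplices (11): [v_0,v_1], [v_0,v_7], [v_1,v_6], [v_1,v_7], [v_1,v_8], [v_1,v_9], [v_2,v_8], [v_3,v_4], [v_3,v_8], [v_4,v_9], [v_5,v_7]
  2-simplices (1): [v_0,v_1,v_7]

giving chain groups C_0 ≅ Z^10, C_1 ≅ Z^11, C_2 ≅ Z^1.

∂_1: C_1 → C_0 maps an edge to its endpoints' difference, ∂[p,q] = q − p. For instance
  ∂[v_1,v_9] = [v_9] − [v_1].
The 10×11 boundary matrix has rank 9 and Smith normal form diag(1,1,1,1,1,1,1,1,1).

The boundary map ∂_2: C_2 → C_1 acts by ∂[p,q,r] = [q,r] − [p,r] + [p,q]. For instance
  ∂[v_0,v_1,v_7] = [v_1,v_7] − [v_0,v_7] + [v_0,v_1].
As a 11×1 matrix over Z this has rank 1, with invariant factors (1).

Computing H_k = (kernel of ∂_k) / (image of ∂_{k+1}):

  H_1: rank ker ∂_1 − rank ∂_2 = (11 − 9) − 1 = 1, and the invariant factors of ∂_2 are all 1, so H_1 ≅ Z.

H_1 ≅ Z.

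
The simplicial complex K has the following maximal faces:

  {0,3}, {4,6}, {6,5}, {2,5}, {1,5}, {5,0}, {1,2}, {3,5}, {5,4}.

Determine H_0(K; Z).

H_0 ≅ Z.

Fix the vertex order 0 < 1 < 2 < 3 < 4 < 5 < 6 and write every simplex with vertices in increasing order. Then dim K = 1 and the simplices of K are:

  0-simplices (7): [0], [1], [2], [3], [4], [5], [6]
  1-simplices (9): [0,3], [0,5], [1,2], [1,5], [2,5], [3,5], [4,5], [4,6], [5,6]

Hence C_0 ≅ Z^7, C_1 ≅ Z^9.

Boundary ∂_1: C_1 → C_0 maps an edge to its endpoints' difference, ∂[p,q] = q − p.
The 7×9 boundary matrix has rank 6 and Smith normal form diag(1,1,1,1,1,1).

Now H_k = ker ∂_k / im ∂_{k+1}, so:

  H_0: rank C_0 − rank ∂_1 = 7 − 6 = 1, and the invariant factors of ∂_1 are all 1, so H_0 = Z.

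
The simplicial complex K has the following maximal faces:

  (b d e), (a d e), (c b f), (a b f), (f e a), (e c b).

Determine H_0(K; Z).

H_0 = Z.

We work with the vertex ordering a < b < c < d < e < f. The simplices of K, each written with vertices in increasing order, are:

  0-simplices (6): a, b, c, d, e, f
  1-simplices (12): ab, ad, ae, af, bc, bd, be, bf, ce, cf, de, ef
  2-simplices (6): abf, ade, aef, bce, bcf, bde

Hence C_0 ≅ Z^6, C_1 ≅ Z^12, C_2 ≅ Z^6.

Boundary ∂_1: C_1 → C_0 sends each edge [p,q] (with p < q) to q − p.
This gives a 6×12 integer matrix of rank 5; reducing to Smith normal form yields diagonal entries (1,1,1,1,1).

The boundary map ∂_2: C_2 → C_1 acts by ∂[p,q,r] = [q,r] − [p,r] + [p,q]. For instance
  ∂bcf = cf − bf + bc,
  ∂ade = de − ae + ad.
This gives a 12×6 integer matrix of rank 6; reducing to Smith normal form yields diagonal entries (1,1,1,1,1,1).

Computing H_k = (kernel of ∂_k) / (image of ∂_{k+1}):

  H_0: rank C_0 − rank ∂_1 = 6 − 5 = 1, and the invariant factors of ∂_1 are all 1, so H_0 ≅ Z.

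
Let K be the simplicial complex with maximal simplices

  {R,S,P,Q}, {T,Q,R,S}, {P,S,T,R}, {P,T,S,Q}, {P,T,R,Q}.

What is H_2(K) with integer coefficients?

Take the total order P < Q < R < S < T on the vertex set. Then K (dimension 3) consists of the simplices:

  0-simplices (5): P, Q, R, S, T
  1-simplices (10): PQ, PR, PS, PT, QR, QS, QT, RS, RT, ST
  2-simplices (10): PQR, PQS, PQT, PRS, PRT, PST, QRS, QRT, QST, RST
  3-simplices (5): PQRS, PQRT, PQST, PRST, QRST

so the chain groups are C_0 ≅ Z^5, C_1 ≅ Z^10, C_2 ≅ Z^10, C_3 ≅ Z^5.

Boundary ∂_1: C_1 → C_0 sends each edge [p,q] (with p < q) to q − p. For instance
  ∂PQ = Q − P.
The resulting 5×10 matrix has rank 4, and its Smith normal form has invariant factors (1,1,1,1).

∂_2: C_2 → C_1 acts by ∂[p,q,r] = [q,r] − [p,r] + [p,q]. For instance
  ∂PQS = QS − PS + PQ,
  ∂PQT = QT − PT + PQ.
As a 10×10 matrix over Z this has rank 6, with invariant factors (1,1,1,1,1,1).

The boundary map ∂_3: C_3 → C_2 sends each 3-simplex σ to the alternating sum Σ_i (−1)^i (σ with its i-th vertex removed). For instance
  ∂PQST = QST − PST + PQT − PQS,
  ∂PQRT = QRT − PRT + PQT − PQR.
The 10×5 boundary matrix has rank 4 and Smith normal form diag(1,1,1,1).

Reading off H_k = ker ∂_k / im ∂_{k+1}:

  H_2: rank ker ∂_2 − rank ∂_3 = (10 − 6) − 4 = 0, and the invariant factors of ∂_3 are all 1, so H_2 ≅ 0.

H_2 ≅ 0.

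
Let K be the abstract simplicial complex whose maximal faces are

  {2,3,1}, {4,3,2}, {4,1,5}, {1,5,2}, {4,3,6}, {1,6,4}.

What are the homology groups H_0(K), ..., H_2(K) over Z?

H_0 ≅ Z,  H_1 ≅ Z,  H_2 = 0.

We work with the vertex ordering 1 < 2 < 3 < 4 < 5 < 6. The simplices of K, each written with vertices in increasing order, are:

  0-simplices (6): [1], [2], [3], [4], [5], [6]
  1-simplices (12): [1,2], [1,3], [1,4], [1,5], [1,6], [2,3], [2,4], [2,5], [3,4], [3,6], [4,5], [4,6]
  2-simplices (6): [1,2,3], [1,2,5], [1,4,5], [1,4,6], [2,3,4], [3,4,6]

so the chain groups are C_0 ≅ Z^6, C_1 ≅ Z^12, C_2 ≅ Z^6.

The boundary map ∂_1: C_1 → C_0 maps an edge to its endpoints' difference, ∂[p,q] = q − p. For instance
  ∂[4,5] = [5] − [4].
The resulting 6×12 matrix has rank 5, and its Smith normal form has invariant factors (1,1,1,1,1).

The boundary map ∂_2: C_2 → C_1 acts by ∂[p,q,r] = [q,r] − [p,r] + [p,q]. For instance
  ∂[1,4,6] = [4,6] − [1,6] + [1,4],
  ∂[1,2,3] = [2,3] − [1,3] + [1,2].
The 12×6 boundary matrix has rank 6 and Smith normal form diag(1,1,1,1,1,1).

Now H_k = ker ∂_k / im ∂_{k+1}, so:

  H_0: rank C_0 − rank ∂_1 = 6 − 5 = 1, and the invariant factors of ∂_1 are all 1, so H_0 ≅ Z.
  H_1: rank ker ∂_1 − rank ∂_2 = (12 − 5) − 6 = 1, and the invariant factors of ∂_2 are all 1, so H_1 ≅ Z.
  H_2: rank ker ∂_2 − rank ∂_3 = (6 − 6) − 0 = 0, and there is no ∂_3, so H_2 ≅ 0.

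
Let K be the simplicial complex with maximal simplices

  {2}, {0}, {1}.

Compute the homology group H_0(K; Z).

Fix the vertex order 0 < 1 < 2 and write every simplex with vertices in increasing order. Then dim K = 0 and the simplices of K are:

  0-simplices (3): [0], [1], [2]

giving chain groups C_0 ≅ Z^3.

From H_k ≅ ker(∂_k) / im(∂_{k+1}) we obtain:

  H_0: rank C_0 − rank ∂_1 = 3 − 0 = 3, and there is no ∂_1, so H_0 ≅ Z^3.

H_0 = Z^3.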